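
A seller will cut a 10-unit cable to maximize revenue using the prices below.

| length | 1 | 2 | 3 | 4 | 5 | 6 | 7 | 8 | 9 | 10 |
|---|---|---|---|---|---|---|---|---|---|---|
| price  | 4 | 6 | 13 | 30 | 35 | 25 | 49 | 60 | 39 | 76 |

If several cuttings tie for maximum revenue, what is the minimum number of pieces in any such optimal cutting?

1

Build r[k] bottom-up: r[k] = max over allowed piece i of (p[i] + r[k−i]).
r[1] = 4
r[2] = 8  (first piece 1, then r[1]=4)
r[3] = 13
r[4] = 30
r[5] = 35
r[6] = 39  (first piece 1, then r[5]=35)
r[7] = 49
r[8] = 60  (first piece 4, then r[4]=30)
r[9] = 65  (first piece 4, then r[5]=35)
r[10] = 76
Maximum revenue is 76.
Now minimize piece count subject to staying optimal: for each k, pieces[k] = 1 + min over i with p[i]+r[k−i]=r[k] of pieces[k−i].
pieces[7] = 1
pieces[8] = 1
pieces[9] = 2
pieces[10] = 1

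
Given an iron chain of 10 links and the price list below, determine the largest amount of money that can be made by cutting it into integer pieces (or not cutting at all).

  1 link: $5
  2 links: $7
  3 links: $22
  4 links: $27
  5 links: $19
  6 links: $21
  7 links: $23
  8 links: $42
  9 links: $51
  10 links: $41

71

Let v[k] be the best obtainable value from length k. For each k, try every first piece i and keep the best of price[i] + v[k−i].
v[1] = 5
v[2] = max(5+5, 7+0) = 10
v[3] = max(5+10, 7+5, 22+0) = 22
v[4] = max(5+22, 7+10, 22+5, 27+0) = 27
v[5] = max(5+27, 7+22, 22+10, 27+5, 19+0) = 32
v[6] = max(5+32, 7+27, 22+22, 27+10, 19+5, 21+0) = 44
v[7] = max(5+44, 7+32, 22+27, …, 21+5, 23+0) = 49
v[8] = max(5+49, 7+44, 22+32, …, 23+5, 42+0) = 54
v[9] = max(5+54, 7+49, 22+44, …, 42+5, 51+0) = 66
v[10] = max(5+66, 7+54, 22+49, …, 51+5, 41+0) = 71
One optimal cutting: 3 + 3 + 3 + 1 → $22 + $22 + $22 + $5 = $71.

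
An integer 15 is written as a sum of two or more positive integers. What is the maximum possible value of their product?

243

Let f[k] be the best product for length k (with at least one cut). For each first piece i, the rest contributes max(k−i, f[k−i]).
f[2] = 1×max(1,0) = 1×1 = 1
f[3] = 1×max(2,1) = 1×2 = 2
f[4] = 2×max(2,1) = 2×2 = 4
f[5] = 2×max(3,2) = 2×3 = 6
f[6] = 3×max(3,2) = 3×3 = 9
f[7] = 2×max(5,6) = 2×6 = 12
f[8] = 2×max(6,9) = 2×9 = 18
f[9] = 3×max(6,9) = 3×9 = 27
f[10] = 2×max(8,18) = 2×18 = 36
f[11] = 2×max(9,27) = 2×27 = 54
f[12] = 3×max(9,27) = 3×27 = 81
f[13] = 2×max(11,54) = 2×54 = 108
f[14] = 2×max(12,81) = 2×81 = 162
f[15] = 3×max(12,81) = 3×81 = 243
One optimal split: 3 + 3 + 3 + 3 + 3; product 3×3×3×3×3 = 243.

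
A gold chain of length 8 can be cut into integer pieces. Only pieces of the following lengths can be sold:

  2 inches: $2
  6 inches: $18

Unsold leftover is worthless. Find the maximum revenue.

Consider every possible first cut. r[k] is the best of p[i]+r[k−i] over all sellable i≤k.
r[1] = 0
r[2] = 2
r[3] = 2
r[4] = 4  (first piece 2, then r[2]=2)
r[5] = 4
r[6] = max(2+4, 18+0) = 18
r[7] = max(2+4, 18+0) = 18
r[8] = max(2+18, 18+2) = 20
One optimal cutting: 6 + 2 → $20.

20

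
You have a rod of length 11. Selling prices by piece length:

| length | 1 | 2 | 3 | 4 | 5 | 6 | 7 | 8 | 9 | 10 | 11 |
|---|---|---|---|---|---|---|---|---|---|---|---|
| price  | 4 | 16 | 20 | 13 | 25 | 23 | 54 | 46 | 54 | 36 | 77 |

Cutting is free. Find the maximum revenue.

86

Let best[k] be the best obtainable value from length k. For each k, try every first piece i and keep the best of price[i] + best[k−i].
best[1] = 4
best[2] = max(4+4, 16+0) = 16
best[3] = max(4+16, 16+4, 20+0) = 20
best[4] = max(4+20, 16+16, 20+4, 13+0) = 32
best[5] = max(4+32, 16+20, 20+16, 13+4, 25+0) = 36
best[6] = max(4+36, 16+32, 20+20, 13+16, 25+4, 23+0) = 48
best[7] = max(4+48, 16+36, 20+32, …, 23+4, 54+0) = 54
best[8] = max(4+54, 16+48, 20+36, …, 54+4, 46+0) = 64
best[9] = max(4+64, 16+54, 20+48, …, 46+4, 54+0) = 70
best[10] = max(4+70, 16+64, 20+54, …, 54+4, 36+0) = 80
best[11] = max(4+80, 16+70, 20+64, …, 36+4, 77+0) = 86
One optimal cutting: 7 + 2 + 2 → 54 + 16 + 16 = 86.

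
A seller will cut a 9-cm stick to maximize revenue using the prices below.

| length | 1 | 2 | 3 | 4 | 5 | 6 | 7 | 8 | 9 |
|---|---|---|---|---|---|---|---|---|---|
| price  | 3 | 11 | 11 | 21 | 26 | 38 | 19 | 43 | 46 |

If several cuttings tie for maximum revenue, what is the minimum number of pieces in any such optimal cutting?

3

Build r[k] bottom-up: r[k] = max over allowed piece i of (p[i] + r[k−i]).
r[1] = 3
r[2] = max(3+3, 11+0) = 11
r[3] = max(3+11, 11+3, 11+0) = 14
r[4] = max(3+14, 11+11, 11+3, 21+0) = 22
r[5] = max(3+22, 11+14, 11+11, 21+3, 26+0) = 26
r[6] = max(3+26, 11+22, 11+14, 21+11, 26+3, 38+0) = 38
r[7] = max(3+38, 11+26, 11+22, …, 38+3, 19+0) = 41
r[8] = max(3+41, 11+38, 11+26, …, 19+3, 43+0) = 49
r[9] = max(3+49, 11+41, 11+38, …, 43+3, 46+0) = 52
Maximum revenue is €52.
Now minimize piece count subject to staying optimal: for each k, pieces[k] = 1 + min over i with p[i]+r[k−i]=r[k] of pieces[k−i].
pieces[6] = 1
pieces[7] = 2
pieces[8] = 2
pieces[9] = 3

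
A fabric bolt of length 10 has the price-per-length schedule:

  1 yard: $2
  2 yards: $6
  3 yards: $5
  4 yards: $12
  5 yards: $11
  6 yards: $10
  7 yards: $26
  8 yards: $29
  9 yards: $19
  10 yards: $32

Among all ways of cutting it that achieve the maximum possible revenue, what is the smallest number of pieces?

2

Build r[k] bottom-up: r[k] = max over allowed piece i of (p[i] + r[k−i]).
r[1] = 2
r[2] = 6
r[3] = 8  (first piece 1, then r[2]=6)
r[4] = 12  (first piece 2, then r[2]=6)
r[5] = 14  (first piece 1, then r[4]=12)
r[6] = 18  (first piece 2, then r[4]=12)
r[7] = 26
r[8] = 29
r[9] = 32  (first piece 2, then r[7]=26)
r[10] = 35  (first piece 2, then r[8]=29)
Maximum revenue is $35.
Now minimize piece count subject to staying optimal: for each k, pieces[k] = 1 + min over i with p[i]+r[k−i]=r[k] of pieces[k−i].
pieces[7] = 1
pieces[8] = 1
pieces[9] = 2
pieces[10] = 2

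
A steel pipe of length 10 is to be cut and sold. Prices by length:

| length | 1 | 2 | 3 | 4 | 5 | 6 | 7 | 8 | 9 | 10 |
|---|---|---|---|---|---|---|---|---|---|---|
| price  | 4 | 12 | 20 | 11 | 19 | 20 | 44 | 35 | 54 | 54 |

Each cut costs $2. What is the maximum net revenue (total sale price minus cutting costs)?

62

Build net[k] bottom-up: net[k] = max over allowed piece i of (p[i] + net[k−i]) − 2 per cut.
net[1] = 4
net[2] = 12
net[3] = 20
net[4] = 22  (first piece 1, then net[3]=20)
net[5] = 30  (first piece 2, then net[3]=20)
net[6] = 38  (first piece 3, then net[3]=20)
net[7] = 44
net[8] = 48  (first piece 2, then net[6]=38)
net[9] = 56  (first piece 3, then net[6]=38)
net[10] = 62  (first piece 3, then net[7]=44)
One optimal plan: pieces 7 + 3 (1 cut) → $64 − $2 = $62.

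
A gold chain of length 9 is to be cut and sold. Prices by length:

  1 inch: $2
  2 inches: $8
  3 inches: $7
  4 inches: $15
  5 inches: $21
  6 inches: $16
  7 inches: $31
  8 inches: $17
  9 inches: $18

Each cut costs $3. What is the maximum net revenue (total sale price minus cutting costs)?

Consider every possible first cut. v[k] is the best of p[i]+v[k−i] over all sellable i≤k, charging 3 whenever i<k.
v[1] = 2
v[2] = max(2+2-3, 8+0) = 8
v[3] = max(2+8-3, 8+2-3, 7+0) = 7
v[4] = max(2+7-3, 8+8-3, 7+2-3, 15+0) = 15
v[5] = max(2+15-3, 8+7-3, 7+8-3, 15+2-3, 21+0) = 21
v[6] = max(2+21-3, 8+15-3, 7+7-3, 15+8-3, 21+2-3, 16+0) = 20
v[7] = max(2+20-3, 8+21-3, 7+15-3, …, 16+2-3, 31+0) = 31
v[8] = max(2+31-3, 8+20-3, 7+21-3, …, 31+2-3, 17+0) = 30
v[9] = max(2+30-3, 8+31-3, 7+20-3, …, 17+2-3, 18+0) = 36
One optimal plan: pieces 7 + 2 (1 cut) → $39 − $3 = $36.

36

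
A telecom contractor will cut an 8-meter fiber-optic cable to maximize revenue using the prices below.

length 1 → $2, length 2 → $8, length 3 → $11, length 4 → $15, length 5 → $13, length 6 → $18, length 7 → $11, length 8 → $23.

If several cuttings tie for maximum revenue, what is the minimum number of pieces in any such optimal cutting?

Consider every possible first cut. r[k] is the best of p[i]+r[k−i] over all sellable i≤k.
r[1] = 2
r[2] = max(2+2, 8+0) = 8
r[3] = max(2+8, 8+2, 11+0) = 11
r[4] = max(2+11, 8+8, 11+2, 15+0) = 16
r[5] = max(2+16, 8+11, 11+8, 15+2, 13+0) = 19
r[6] = max(2+19, 8+16, 11+11, 15+8, 13+2, 18+0) = 24
r[7] = max(2+24, 8+19, 11+16, …, 18+2, 11+0) = 27
r[8] = max(2+27, 8+24, 11+19, …, 11+2, 23+0) = 32
Maximum revenue is $32.
Now minimize piece count subject to staying optimal: for each k, pieces[k] = 1 + min over i with p[i]+r[k−i]=r[k] of pieces[k−i].
pieces[5] = 2
pieces[6] = 3
pieces[7] = 3
pieces[8] = 4

4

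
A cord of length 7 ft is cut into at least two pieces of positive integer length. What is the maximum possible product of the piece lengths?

12

Let prod[k] be the best product for length k (with at least one cut). For each first piece i, the rest contributes max(k−i, prod[k−i]).
prod[2] = 1*max(1,0) = 1*1 = 1
prod[3] = 1*max(2,1) = 1*2 = 2
prod[4] = 2*max(2,1) = 2*2 = 4
prod[5] = 2*max(3,2) = 2*3 = 6
prod[6] = 3*max(3,2) = 3*3 = 9
prod[7] = 2*max(5,6) = 2*6 = 12
One optimal split: 3 + 2 + 2; product 3*2*2 = 12.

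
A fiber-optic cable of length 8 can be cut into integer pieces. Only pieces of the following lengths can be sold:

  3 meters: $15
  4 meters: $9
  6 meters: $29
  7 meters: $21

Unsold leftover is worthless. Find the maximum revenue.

30

Let f[k] be the best obtainable value from length k. For each k, try every first piece i and keep the best of price[i] + f[k−i].
f[1] = 0
f[2] = 0
f[3] = 15
f[4] = max(15+0, 9+0) = 15
f[5] = max(15+0, 9+0) = 15
f[6] = max(15+15, 9+0, 29+0) = 30
f[7] = max(15+15, 9+15, 29+0, 21+0) = 30
f[8] = max(15+15, 9+15, 29+0, 21+0) = 30
One optimal cutting: pieces 3 + 3 with 2 meters of scrap → $30.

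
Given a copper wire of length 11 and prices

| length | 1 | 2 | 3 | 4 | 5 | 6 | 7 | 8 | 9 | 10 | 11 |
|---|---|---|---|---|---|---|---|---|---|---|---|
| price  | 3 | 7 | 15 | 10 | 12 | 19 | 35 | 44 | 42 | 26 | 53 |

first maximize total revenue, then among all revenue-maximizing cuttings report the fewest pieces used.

Let r[k] be the best obtainable value from length k. For each k, try every first piece i and keep the best of price[i] + r[k−i].
r[1] = 3
r[2] = max(3+3, 7+0) = 7
r[3] = max(3+7, 7+3, 15+0) = 15
r[4] = max(3+15, 7+7, 15+3, 10+0) = 18
r[5] = max(3+18, 7+15, 15+7, 10+3, 12+0) = 22
r[6] = max(3+22, 7+18, 15+15, 10+7, 12+3, 19+0) = 30
r[7] = max(3+30, 7+22, 15+18, …, 19+3, 35+0) = 35
r[8] = max(3+35, 7+30, 15+22, …, 35+3, 44+0) = 44
r[9] = max(3+44, 7+35, 15+30, …, 44+3, 42+0) = 47
r[10] = max(3+47, 7+44, 15+35, …, 42+3, 26+0) = 51
r[11] = max(3+51, 7+47, 15+44, …, 26+3, 53+0) = 59
Maximum revenue is €59.
Now minimize piece count subject to staying optimal: for each k, pieces[k] = 1 + min over i with p[i]+r[k−i]=r[k] of pieces[k−i].
pieces[8] = 1
pieces[9] = 2
pieces[10] = 2
pieces[11] = 2

2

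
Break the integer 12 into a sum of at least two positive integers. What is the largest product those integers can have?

Let g[k] be the best product for length k (with at least one cut). For each first piece i, the rest contributes max(k−i, g[k−i]).
g[2] = 1*max(1,0) = 1*1 = 1
g[3] = 1*max(2,1) = 1*2 = 2
g[4] = 2*max(2,1) = 2*2 = 4
g[5] = 2*max(3,2) = 2*3 = 6
g[6] = 3*max(3,2) = 3*3 = 9
g[7] = 2*max(5,6) = 2*6 = 12
g[8] = 2*max(6,9) = 2*9 = 18
g[9] = 3*max(6,9) = 3*9 = 27
g[10] = 2*max(8,18) = 2*18 = 36
g[11] = 2*max(9,27) = 2*27 = 54
g[12] = 3*max(9,27) = 3*27 = 81
One optimal split: 3 + 3 + 3 + 3; product 3*3*3*3 = 81.

81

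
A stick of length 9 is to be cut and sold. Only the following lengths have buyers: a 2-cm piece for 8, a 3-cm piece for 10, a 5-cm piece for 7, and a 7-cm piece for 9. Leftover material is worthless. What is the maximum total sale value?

34

Let f[k] be the best obtainable value from length k. For each k, try every first piece i and keep the best of price[i] + f[k−i].
f[1] = 0
f[2] = 8
f[3] = max(8+0, 10+0) = 10
f[4] = max(8+8, 10+0) = 16
f[5] = max(8+10, 10+8, 7+0) = 18
f[6] = max(8+16, 10+10, 7+0) = 24
f[7] = max(8+18, 10+16, 7+8, 9+0) = 26
f[8] = max(8+24, 10+18, 7+10, 9+0) = 32
f[9] = max(8+26, 10+24, 7+16, 9+8) = 34
One optimal cutting: 3 + 2 + 2 + 2 → 34.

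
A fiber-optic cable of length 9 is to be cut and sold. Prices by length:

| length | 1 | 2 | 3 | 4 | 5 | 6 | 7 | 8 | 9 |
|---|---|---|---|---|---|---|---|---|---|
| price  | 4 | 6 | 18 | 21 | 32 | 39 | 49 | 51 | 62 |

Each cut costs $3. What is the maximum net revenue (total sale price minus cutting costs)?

Consider every possible first cut. v[k] is the best of p[i]+v[k−i] over all sellable i≤k, charging 3 whenever i<k.
v[1] = 4
v[2] = 6
v[3] = 18
v[4] = 21
v[5] = 32
v[6] = 39
v[7] = 49
v[8] = 51
v[9] = 62
Best is to make no cuts and sell whole for $62.

62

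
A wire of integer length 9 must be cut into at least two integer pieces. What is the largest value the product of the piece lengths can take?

Fill prod[k] for k=2..9: at each k try every first piece i and multiply by the better of (k−i) uncut or prod[k−i].
Small cases: prod[2]=1, prod[3]=2, prod[4]=4.
prod[5] = max(1×4, 2×3, 3×2, 4×1) = 6
prod[6] = max(1×6, 2×4, 3×3, 4×2, 5×1) = 9
prod[7] = max(1×9, 2×6, 3×4, 4×3, 5×2, 6×1) = 12
prod[8] = max(1×12, 2×9, 3×6, …, 6×2, 7×1) = 18
prod[9] = max(1×18, 2×12, 3×9, …, 7×2, 8×1) = 27
One optimal split: 3 + 3 + 3; product 3×3×3 = 27.

27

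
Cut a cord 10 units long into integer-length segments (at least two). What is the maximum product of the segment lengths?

36

Let P[k] be the best product for length k (with at least one cut). For each first piece i, the rest contributes max(k−i, P[k−i]).
P[2] = 1·max(1,0) = 1·1 = 1
P[3] = max(1·2, 2·1) = 2
P[4] = max(1·3, 2·2, 3·1) = 4
P[5] = max(1·4, 2·3, 3·2, 4·1) = 6
P[6] = max(1·6, 2·4, 3·3, 4·2, 5·1) = 9
P[7] = max(1·9, 2·6, 3·4, 4·3, 5·2, 6·1) = 12
P[8] = max(1·12, 2·9, 3·6, …, 6·2, 7·1) = 18
P[9] = max(1·18, 2·12, 3·9, …, 7·2, 8·1) = 27
P[10] = max(1·27, 2·18, 3·12, …, 8·2, 9·1) = 36
One optimal split: 3 + 3 + 2 + 2; product 3·3·2·2 = 36.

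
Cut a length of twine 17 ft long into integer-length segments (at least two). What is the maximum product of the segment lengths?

486

Let g[k] be the best product for length k (with at least one cut). For each first piece i, the rest contributes max(k−i, g[k−i]).
g[2] = 1×max(1,0) = 1×1 = 1
g[3] = max(1×2, 2×1) = 2
g[4] = max(1×3, 2×2, 3×1) = 4
g[5] = max(1×4, 2×3, 3×2, 4×1) = 6
g[6] = max(1×6, 2×4, 3×3, 4×2, 5×1) = 9
g[7] = max(1×9, 2×6, 3×4, 4×3, 5×2, 6×1) = 12
g[8] = max(1×12, 2×9, 3×6, …, 6×2, 7×1) = 18
g[9] = max(1×18, 2×12, 3×9, …, 7×2, 8×1) = 27
g[10] = max(1×27, 2×18, 3×12, …, 8×2, 9×1) = 36
g[11] = max(1×36, 2×27, 3×18, …, 9×2, 10×1) = 54
g[12] = max(1×54, 2×36, 3×27, …, 10×2, 11×1) = 81
g[13] = max(1×81, 2×54, 3×36, …, 11×2, 12×1) = 108
g[14] = max(1×108, 2×81, 3×54, …, 12×2, 13×1) = 162
g[15] = max(1×162, 2×108, 3×81, …, 13×2, 14×1) = 243
g[16] = max(1×243, 2×162, 3×108, …, 14×2, 15×1) = 324
g[17] = max(1×324, 2×243, 3×162, …, 15×2, 16×1) = 486
One optimal split: 3 + 3 + 3 + 3 + 3 + 2; product 3×3×3×3×3×2 = 486.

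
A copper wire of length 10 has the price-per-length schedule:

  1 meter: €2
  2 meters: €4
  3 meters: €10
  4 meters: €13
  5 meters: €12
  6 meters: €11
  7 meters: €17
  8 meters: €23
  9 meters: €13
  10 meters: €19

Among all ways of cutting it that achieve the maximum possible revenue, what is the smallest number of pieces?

Build r[k] bottom-up: r[k] = max over allowed piece i of (p[i] + r[k−i]).
r[1] = 2
r[2] = 4  (first piece 1, then r[1]=2)
r[3] = 10
r[4] = 13
r[5] = 15  (first piece 1, then r[4]=13)
r[6] = 20  (first piece 3, then r[3]=10)
r[7] = 23  (first piece 3, then r[4]=13)
r[8] = 26  (first piece 4, then r[4]=13)
r[9] = 30  (first piece 3, then r[6]=20)
r[10] = 33  (first piece 3, then r[7]=23)
Maximum revenue is €33.
Now minimize piece count subject to staying optimal: for each k, pieces[k] = 1 + min over i with p[i]+r[k−i]=r[k] of pieces[k−i].
pieces[7] = 2
pieces[8] = 2
pieces[9] = 3
pieces[10] = 3

3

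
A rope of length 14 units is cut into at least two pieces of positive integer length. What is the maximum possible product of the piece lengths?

162

Let prod[k] be the best product for length k (with at least one cut). For each first piece i, the rest contributes max(k−i, prod[k−i]).
prod[2] = 1·max(1,0) = 1·1 = 1
prod[3] = max(1·2, 2·1) = 2
prod[4] = max(1·3, 2·2, 3·1) = 4
prod[5] = max(1·4, 2·3, 3·2, 4·1) = 6
prod[6] = max(1·6, 2·4, 3·3, 4·2, 5·1) = 9
prod[7] = max(1·9, 2·6, 3·4, 4·3, 5·2, 6·1) = 12
prod[8] = max(1·12, 2·9, 3·6, …, 6·2, 7·1) = 18
prod[9] = max(1·18, 2·12, 3·9, …, 7·2, 8·1) = 27
prod[10] = max(1·27, 2·18, 3·12, …, 8·2, 9·1) = 36
prod[11] = max(1·36, 2·27, 3·18, …, 9·2, 10·1) = 54
prod[12] = max(1·54, 2·36, 3·27, …, 10·2, 11·1) = 81
prod[13] = max(1·81, 2·54, 3·36, …, 11·2, 12·1) = 108
prod[14] = max(1·108, 2·81, 3·54, …, 12·2, 13·1) = 162
One optimal split: 3 + 3 + 3 + 3 + 2; product 3·3·3·3·2 = 162.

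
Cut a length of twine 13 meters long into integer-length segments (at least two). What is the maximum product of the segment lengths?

108

Let prod[k] be the best product for length k (with at least one cut). For each first piece i, the rest contributes max(k−i, prod[k−i]).
prod[2] = 1*max(1,0) = 1*1 = 1
prod[3] = 1*max(2,1) = 1*2 = 2
prod[4] = 2*max(2,1) = 2*2 = 4
prod[5] = 2*max(3,2) = 2*3 = 6
prod[6] = 3*max(3,2) = 3*3 = 9
prod[7] = 2*max(5,6) = 2*6 = 12
prod[8] = 2*max(6,9) = 2*9 = 18
prod[9] = 3*max(6,9) = 3*9 = 27
prod[10] = 2*max(8,18) = 2*18 = 36
prod[11] = 2*max(9,27) = 2*27 = 54
prod[12] = 3*max(9,27) = 3*27 = 81
prod[13] = 2*max(11,54) = 2*54 = 108
One optimal split: 3 + 3 + 3 + 2 + 2; product 3*3*3*2*2 = 108.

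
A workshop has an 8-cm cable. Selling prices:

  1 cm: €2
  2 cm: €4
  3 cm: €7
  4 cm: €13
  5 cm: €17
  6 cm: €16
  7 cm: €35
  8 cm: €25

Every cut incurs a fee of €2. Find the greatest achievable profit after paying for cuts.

35

Let net[k] be the best obtainable value from length k. For each k, try every first piece i and keep the best of price[i] + net[k−i] minus the 2 cut fee when i<k.
net[1] = 2
net[2] = max(2+2-2, 4+0) = 4
net[3] = max(2+4-2, 4+2-2, 7+0) = 7
net[4] = max(2+7-2, 4+4-2, 7+2-2, 13+0) = 13
net[5] = max(2+13-2, 4+7-2, 7+4-2, 13+2-2, 17+0) = 17
net[6] = max(2+17-2, 4+13-2, 7+7-2, 13+4-2, 17+2-2, 16+0) = 17
net[7] = max(2+17-2, 4+17-2, 7+13-2, …, 16+2-2, 35+0) = 35
net[8] = max(2+35-2, 4+17-2, 7+17-2, …, 35+2-2, 25+0) = 35
One optimal plan: pieces 7 + 1 (1 cut) → €37 − €2 = €35.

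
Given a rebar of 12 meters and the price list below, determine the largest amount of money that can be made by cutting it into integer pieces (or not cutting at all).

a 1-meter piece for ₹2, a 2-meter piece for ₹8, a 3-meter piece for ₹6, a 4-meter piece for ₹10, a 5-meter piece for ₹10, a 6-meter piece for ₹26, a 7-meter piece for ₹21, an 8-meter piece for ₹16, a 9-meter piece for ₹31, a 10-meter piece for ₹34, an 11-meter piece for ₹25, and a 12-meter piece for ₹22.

Let R[k] be the best obtainable value from length k. For each k, try every first piece i and keep the best of price[i] + R[k−i].
R[1] = 2
R[2] = max(2+2, 8+0) = 8
R[3] = max(2+8, 8+2, 6+0) = 10
R[4] = max(2+10, 8+8, 6+2, 10+0) = 16
R[5] = max(2+16, 8+10, 6+8, 10+2, 10+0) = 18
R[6] = max(2+18, 8+16, 6+10, 10+8, 10+2, 26+0) = 26
R[7] = max(2+26, 8+18, 6+16, …, 26+2, 21+0) = 28
R[8] = max(2+28, 8+26, 6+18, …, 21+2, 16+0) = 34
R[9] = max(2+34, 8+28, 6+26, …, 16+2, 31+0) = 36
R[10] = max(2+36, 8+34, 6+28, …, 31+2, 34+0) = 42
R[11] = max(2+42, 8+36, 6+34, …, 34+2, 25+0) = 44
R[12] = max(2+44, 8+42, 6+36, …, 25+2, 22+0) = 52
One optimal cutting: 6 + 6 → ₹26 + ₹26 = ₹52.

52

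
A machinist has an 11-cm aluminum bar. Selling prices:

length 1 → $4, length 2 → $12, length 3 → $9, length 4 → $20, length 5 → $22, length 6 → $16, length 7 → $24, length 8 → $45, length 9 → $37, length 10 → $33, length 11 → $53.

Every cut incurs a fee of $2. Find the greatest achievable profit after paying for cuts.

57

Consider every possible first cut. v[k] is the best of p[i]+v[k−i] over all sellable i≤k, charging 2 whenever i<k.
v[1] = 4
v[2] = max(4+4-2, 12+0) = 12
v[3] = max(4+12-2, 12+4-2, 9+0) = 14
v[4] = max(4+14-2, 12+12-2, 9+4-2, 20+0) = 22
v[5] = max(4+22-2, 12+14-2, 9+12-2, 20+4-2, 22+0) = 24
v[6] = max(4+24-2, 12+22-2, 9+14-2, 20+12-2, 22+4-2, 16+0) = 32
v[7] = max(4+32-2, 12+24-2, 9+22-2, …, 16+4-2, 24+0) = 34
v[8] = max(4+34-2, 12+32-2, 9+24-2, …, 24+4-2, 45+0) = 45
v[9] = max(4+45-2, 12+34-2, 9+32-2, …, 45+4-2, 37+0) = 47
v[10] = max(4+47-2, 12+45-2, 9+34-2, …, 37+4-2, 33+0) = 55
v[11] = max(4+55-2, 12+47-2, 9+45-2, …, 33+4-2, 53+0) = 57
One optimal plan: pieces 8 + 2 + 1 (2 cuts) → $61 − $4 = $57.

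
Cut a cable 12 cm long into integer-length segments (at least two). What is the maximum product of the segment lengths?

81

Fill prod[k] for k=2..12: at each k try every first piece i and multiply by the better of (k−i) uncut or prod[k−i].
prod[2] = 1*max(1,0) = 1*1 = 1
prod[3] = max(1*2, 2*1) = 2
prod[4] = max(1*3, 2*2, 3*1) = 4
prod[5] = max(1*4, 2*3, 3*2, 4*1) = 6
prod[6] = max(1*6, 2*4, 3*3, 4*2, 5*1) = 9
prod[7] = max(1*9, 2*6, 3*4, 4*3, 5*2, 6*1) = 12
prod[8] = max(1*12, 2*9, 3*6, …, 6*2, 7*1) = 18
prod[9] = max(1*18, 2*12, 3*9, …, 7*2, 8*1) = 27
prod[10] = max(1*27, 2*18, 3*12, …, 8*2, 9*1) = 36
prod[11] = max(1*36, 2*27, 3*18, …, 9*2, 10*1) = 54
prod[12] = max(1*54, 2*36, 3*27, …, 10*2, 11*1) = 81
One optimal split: 3 + 3 + 3 + 3; product 3*3*3*3 = 81.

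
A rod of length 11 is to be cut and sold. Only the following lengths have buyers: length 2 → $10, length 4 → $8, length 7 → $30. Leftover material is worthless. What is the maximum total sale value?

50

Consider every possible first cut. r[k] is the best of p[i]+r[k−i] over all sellable i≤k.
r[1] = 0
r[2] = 10
r[3] = 10
r[4] = 20  (first piece 2, then r[2]=10)
r[5] = 20
r[6] = 30  (first piece 2, then r[4]=20)
r[7] = 30
r[8] = 40  (first piece 2, then r[6]=30)
r[9] = 40
r[10] = 50  (first piece 2, then r[8]=40)
r[11] = 50
One optimal cutting: pieces 2 + 2 + 2 + 2 + 2 with 1 meter of scrap → $50.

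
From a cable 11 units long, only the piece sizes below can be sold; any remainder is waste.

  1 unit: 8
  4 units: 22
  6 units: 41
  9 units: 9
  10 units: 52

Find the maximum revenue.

88

Let f[k] be the best obtainable value from length k. For each k, try every first piece i and keep the best of price[i] + f[k−i].
f[1] = 8
f[2] = 16  (first piece 1, then f[1]=8)
f[3] = 24  (first piece 1, then f[2]=16)
f[4] = 32  (first piece 1, then f[3]=24)
f[5] = 40  (first piece 1, then f[4]=32)
f[6] = 48  (first piece 1, then f[5]=40)
f[7] = 56  (first piece 1, then f[6]=48)
f[8] = 64  (first piece 1, then f[7]=56)
f[9] = 72  (first piece 1, then f[8]=64)
f[10] = 80  (first piece 1, then f[9]=72)
f[11] = 88  (first piece 1, then f[10]=80)
One optimal cutting: 1 + 1 + 1 + 1 + 1 + 1 + 1 + 1 + 1 + 1 + 1 → 88.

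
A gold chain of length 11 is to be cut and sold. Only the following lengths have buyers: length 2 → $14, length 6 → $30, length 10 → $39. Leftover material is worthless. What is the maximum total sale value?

70

Consider every possible first cut. f[k] is the best of p[i]+f[k−i] over all sellable i≤k.
f[1] = 0
f[2] = 14
f[3] = 14
f[4] = 28  (first piece 2, then f[2]=14)
f[5] = 28
f[6] = 42  (first piece 2, then f[4]=28)
f[7] = 42
f[8] = 56  (first piece 2, then f[6]=42)
f[9] = 56
f[10] = 70  (first piece 2, then f[8]=56)
f[11] = 70
One optimal cutting: pieces 2 + 2 + 2 + 2 + 2 with 1 inch of scrap → $70.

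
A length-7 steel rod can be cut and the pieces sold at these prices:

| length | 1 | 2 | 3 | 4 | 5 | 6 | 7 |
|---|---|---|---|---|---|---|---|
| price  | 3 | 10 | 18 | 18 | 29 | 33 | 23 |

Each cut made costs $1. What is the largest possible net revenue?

Let r[k] be the best obtainable value from length k. For each k, try every first piece i and keep the best of price[i] + r[k−i] minus the 1 cut fee when i<k.
r[1] = 3
r[2] = 10
r[3] = 18
r[4] = 20  (first piece 1, then r[3]=18)
r[5] = 29
r[6] = 35  (first piece 3, then r[3]=18)
r[7] = 38  (first piece 2, then r[5]=29)
One optimal plan: pieces 5 + 2 (1 cut) → $39 − $1 = $38.

38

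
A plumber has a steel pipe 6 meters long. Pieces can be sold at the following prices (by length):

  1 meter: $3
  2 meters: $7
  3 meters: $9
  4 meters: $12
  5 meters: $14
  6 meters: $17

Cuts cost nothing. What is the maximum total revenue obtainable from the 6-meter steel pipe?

Let v[k] be the best obtainable value from length k. For each k, try every first piece i and keep the best of price[i] + v[k−i].
v[1] = 3
v[2] = max(3+3, 7+0) = 7
v[3] = max(3+7, 7+3, 9+0) = 10
v[4] = max(3+10, 7+7, 9+3, 12+0) = 14
v[5] = max(3+14, 7+10, 9+7, 12+3, 14+0) = 17
v[6] = max(3+17, 7+14, 9+10, 12+7, 14+3, 17+0) = 21
One optimal cutting: 2 + 2 + 2 → $7 + $7 + $7 = $21.

21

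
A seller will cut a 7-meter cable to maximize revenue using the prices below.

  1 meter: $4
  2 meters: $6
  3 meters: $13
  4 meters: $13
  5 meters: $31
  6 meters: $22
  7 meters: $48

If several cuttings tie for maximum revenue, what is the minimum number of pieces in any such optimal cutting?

1

Consider every possible first cut. r[k] is the best of p[i]+r[k−i] over all sellable i≤k.
r[1] = 4
r[2] = max(4+4, 6+0) = 8
r[3] = max(4+8, 6+4, 13+0) = 13
r[4] = max(4+13, 6+8, 13+4, 13+0) = 17
r[5] = max(4+17, 6+13, 13+8, 13+4, 31+0) = 31
r[6] = max(4+31, 6+17, 13+13, 13+8, 31+4, 22+0) = 35
r[7] = max(4+35, 6+31, 13+17, …, 22+4, 48+0) = 48
Maximum revenue is $48.
Now minimize piece count subject to staying optimal: for each k, pieces[k] = 1 + min over i with p[i]+r[k−i]=r[k] of pieces[k−i].
pieces[4] = 2
pieces[5] = 1
pieces[6] = 2
pieces[7] = 1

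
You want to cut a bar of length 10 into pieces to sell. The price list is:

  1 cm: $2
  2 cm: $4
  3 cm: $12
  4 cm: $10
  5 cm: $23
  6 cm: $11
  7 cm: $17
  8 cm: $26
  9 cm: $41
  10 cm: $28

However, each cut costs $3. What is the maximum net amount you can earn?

Let r[k] be the best obtainable value from length k. For each k, try every first piece i and keep the best of price[i] + r[k−i] minus the 3 cut fee when i<k.
r[1] = 2
r[2] = 4
r[3] = 12
r[4] = 11  (first piece 1, then r[3]=12)
r[5] = 23
r[6] = 22  (first piece 1, then r[5]=23)
r[7] = 24  (first piece 2, then r[5]=23)
r[8] = 32  (first piece 3, then r[5]=23)
r[9] = 41
r[10] = 43  (first piece 5, then r[5]=23)
One optimal plan: pieces 5 + 5 (1 cut) → $46 − $3 = $43.

43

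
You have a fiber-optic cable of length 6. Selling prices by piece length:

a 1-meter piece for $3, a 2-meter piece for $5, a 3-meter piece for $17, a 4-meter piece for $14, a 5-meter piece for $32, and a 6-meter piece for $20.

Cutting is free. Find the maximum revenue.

Consider every possible first cut. best[k] is the best of p[i]+best[k−i] over all sellable i≤k.
best[1] = 3
best[2] = max(3+3, 5+0) = 6
best[3] = max(3+6, 5+3, 17+0) = 17
best[4] = max(3+17, 5+6, 17+3, 14+0) = 20
best[5] = max(3+20, 5+17, 17+6, 14+3, 32+0) = 32
best[6] = max(3+32, 5+20, 17+17, 14+6, 32+3, 20+0) = 35
One optimal cutting: 5 + 1 → $32 + $3 = $35.

35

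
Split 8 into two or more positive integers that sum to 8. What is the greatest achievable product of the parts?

Let m[k] be the best product for length k (with at least one cut). For each first piece i, the rest contributes max(k−i, m[k−i]).
m[2] = 1·max(1,0) = 1·1 = 1
m[3] = max(1·2, 2·1) = 2
m[4] = max(1·3, 2·2, 3·1) = 4
m[5] = max(1·4, 2·3, 3·2, 4·1) = 6
m[6] = max(1·6, 2·4, 3·3, 4·2, 5·1) = 9
m[7] = max(1·9, 2·6, 3·4, 4·3, 5·2, 6·1) = 12
m[8] = max(1·12, 2·9, 3·6, …, 6·2, 7·1) = 18
One optimal split: 3 + 3 + 2; product 3·3·2 = 18.

18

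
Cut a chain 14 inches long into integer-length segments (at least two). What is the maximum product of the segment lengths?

162

Fill P[k] for k=2..14: at each k try every first piece i and multiply by the better of (k−i) uncut or P[k−i].
P[2] = 1×max(1,0) = 1×1 = 1
P[3] = 1×max(2,1) = 1×2 = 2
P[4] = 2×max(2,1) = 2×2 = 4
P[5] = 2×max(3,2) = 2×3 = 6
P[6] = 3×max(3,2) = 3×3 = 9
P[7] = 2×max(5,6) = 2×6 = 12
P[8] = 2×max(6,9) = 2×9 = 18
P[9] = 3×max(6,9) = 3×9 = 27
P[10] = 2×max(8,18) = 2×18 = 36
P[11] = 2×max(9,27) = 2×27 = 54
P[12] = 3×max(9,27) = 3×27 = 81
P[13] = 2×max(11,54) = 2×54 = 108
P[14] = 2×max(12,81) = 2×81 = 162
One optimal split: 3 + 3 + 3 + 3 + 2; product 3×3×3×3×2 = 162.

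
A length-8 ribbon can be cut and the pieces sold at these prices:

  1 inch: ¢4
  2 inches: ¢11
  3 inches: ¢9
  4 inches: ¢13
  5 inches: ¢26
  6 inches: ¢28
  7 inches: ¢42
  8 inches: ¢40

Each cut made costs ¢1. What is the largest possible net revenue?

Build v[k] bottom-up: v[k] = max over allowed piece i of (p[i] + v[k−i]) − 1 per cut.
v[1] = 4
v[2] = max(4+4-1, 11+0) = 11
v[3] = max(4+11-1, 11+4-1, 9+0) = 14
v[4] = max(4+14-1, 11+11-1, 9+4-1, 13+0) = 21
v[5] = max(4+21-1, 11+14-1, 9+11-1, 13+4-1, 26+0) = 26
v[6] = max(4+26-1, 11+21-1, 9+14-1, 13+11-1, 26+4-1, 28+0) = 31
v[7] = max(4+31-1, 11+26-1, 9+21-1, …, 28+4-1, 42+0) = 42
v[8] = max(4+42-1, 11+31-1, 9+26-1, …, 42+4-1, 40+0) = 45
One optimal plan: pieces 7 + 1 (1 cut) → ¢46 − ¢1 = ¢45.

45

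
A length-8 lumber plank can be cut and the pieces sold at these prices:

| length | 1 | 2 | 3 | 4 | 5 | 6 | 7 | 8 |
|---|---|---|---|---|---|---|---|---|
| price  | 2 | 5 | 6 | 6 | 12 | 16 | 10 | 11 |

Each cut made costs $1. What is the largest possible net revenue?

20

Let net[k] be the best obtainable value from length k. For each k, try every first piece i and keep the best of price[i] + net[k−i] minus the 1 cut fee when i<k.
net[1] = 2
net[2] = max(2+2-1, 5+0) = 5
net[3] = max(2+5-1, 5+2-1, 6+0) = 6
net[4] = max(2+6-1, 5+5-1, 6+2-1, 6+0) = 9
net[5] = max(2+9-1, 5+6-1, 6+5-1, 6+2-1, 12+0) = 12
net[6] = max(2+12-1, 5+9-1, 6+6-1, 6+5-1, 12+2-1, 16+0) = 16
net[7] = max(2+16-1, 5+12-1, 6+9-1, …, 16+2-1, 10+0) = 17
net[8] = max(2+17-1, 5+16-1, 6+12-1, …, 10+2-1, 11+0) = 20
One optimal plan: pieces 6 + 2 (1 cut) → $21 − $1 = $20.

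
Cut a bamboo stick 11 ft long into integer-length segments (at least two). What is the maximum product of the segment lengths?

54

Fill f[k] for k=2..11: at each k try every first piece i and multiply by the better of (k−i) uncut or f[k−i].
f[2] = 1*max(1,0) = 1*1 = 1
f[3] = 1*max(2,1) = 1*2 = 2
f[4] = 2*max(2,1) = 2*2 = 4
f[5] = 2*max(3,2) = 2*3 = 6
f[6] = 3*max(3,2) = 3*3 = 9
f[7] = 2*max(5,6) = 2*6 = 12
f[8] = 2*max(6,9) = 2*9 = 18
f[9] = 3*max(6,9) = 3*9 = 27
f[10] = 2*max(8,18) = 2*18 = 36
f[11] = 2*max(9,27) = 2*27 = 54
One optimal split: 3 + 3 + 3 + 2; product 3*3*3*2 = 54.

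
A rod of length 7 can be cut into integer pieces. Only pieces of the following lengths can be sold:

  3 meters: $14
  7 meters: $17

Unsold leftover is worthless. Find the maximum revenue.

Build best[k] bottom-up: best[k] = max over allowed piece i of (p[i] + best[k−i]).
best[1] = 0
best[2] = 0
best[3] = 14
best[4] = 14
best[5] = 14
best[6] = 28  (first piece 3, then best[3]=14)
best[7] = 28
One optimal cutting: pieces 3 + 3 with 1 meter of scrap → $28.

28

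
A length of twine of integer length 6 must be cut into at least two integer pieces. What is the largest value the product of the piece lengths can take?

Fill f[k] for k=2..6: at each k try every first piece i and multiply by the better of (k−i) uncut or f[k−i].
f[2] = 1·max(1,0) = 1·1 = 1
f[3] = 1·max(2,1) = 1·2 = 2
f[4] = 2·max(2,1) = 2·2 = 4
f[5] = 2·max(3,2) = 2·3 = 6
f[6] = 3·max(3,2) = 3·3 = 9
One optimal split: 3 + 3; product 3·3 = 9.

9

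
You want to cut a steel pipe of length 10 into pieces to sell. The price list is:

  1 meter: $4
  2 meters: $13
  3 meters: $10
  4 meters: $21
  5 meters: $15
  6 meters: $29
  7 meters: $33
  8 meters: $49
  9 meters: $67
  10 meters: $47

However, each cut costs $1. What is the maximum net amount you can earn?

Consider every possible first cut. net[k] is the best of p[i]+net[k−i] over all sellable i≤k, charging 1 whenever i<k.
net[1] = 4
net[2] = 13
net[3] = 16  (first piece 1, then net[2]=13)
net[4] = 25  (first piece 2, then net[2]=13)
net[5] = 28  (first piece 1, then net[4]=25)
net[6] = 37  (first piece 2, then net[4]=25)
net[7] = 40  (first piece 1, then net[6]=37)
net[8] = 49  (first piece 2, then net[6]=37)
net[9] = 67
net[10] = 70  (first piece 1, then net[9]=67)
One optimal plan: pieces 9 + 1 (1 cut) → $71 − $1 = $70.

70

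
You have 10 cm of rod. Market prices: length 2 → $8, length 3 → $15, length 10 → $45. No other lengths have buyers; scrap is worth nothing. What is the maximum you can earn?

46

Let best[k] be the best obtainable value from length k. For each k, try every first piece i and keep the best of price[i] + best[k−i].
best[1] = 0
best[2] = 8
best[3] = 15
best[4] = 16  (first piece 2, then best[2]=8)
best[5] = 23  (first piece 2, then best[3]=15)
best[6] = 30  (first piece 3, then best[3]=15)
best[7] = 31  (first piece 2, then best[5]=23)
best[8] = 38  (first piece 2, then best[6]=30)
best[9] = 45  (first piece 3, then best[6]=30)
best[10] = 46  (first piece 2, then best[8]=38)
One optimal cutting: 3 + 3 + 2 + 2 → $46.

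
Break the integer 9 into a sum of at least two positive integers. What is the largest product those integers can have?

27

Let P[k] be the best product for length k (with at least one cut). For each first piece i, the rest contributes max(k−i, P[k−i]).
P[2] = 1·max(1,0) = 1·1 = 1
P[3] = 1·max(2,1) = 1·2 = 2
P[4] = 2·max(2,1) = 2·2 = 4
P[5] = 2·max(3,2) = 2·3 = 6
P[6] = 3·max(3,2) = 3·3 = 9
P[7] = 2·max(5,6) = 2·6 = 12
P[8] = 2·max(6,9) = 2·9 = 18
P[9] = 3·max(6,9) = 3·9 = 27
One optimal split: 3 + 3 + 3; product 3·3·3 = 27.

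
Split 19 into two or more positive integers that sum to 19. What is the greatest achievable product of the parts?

972

Let f[k] be the best product for length k (with at least one cut). For each first piece i, the rest contributes max(k−i, f[k−i]).
f[2] = 1*max(1,0) = 1*1 = 1
f[3] = max(1*2, 2*1) = 2
f[4] = max(1*3, 2*2, 3*1) = 4
f[5] = max(1*4, 2*3, 3*2, 4*1) = 6
f[6] = max(1*6, 2*4, 3*3, 4*2, 5*1) = 9
f[7] = max(1*9, 2*6, 3*4, 4*3, 5*2, 6*1) = 12
f[8] = max(1*12, 2*9, 3*6, …, 6*2, 7*1) = 18
f[9] = max(1*18, 2*12, 3*9, …, 7*2, 8*1) = 27
f[10] = max(1*27, 2*18, 3*12, …, 8*2, 9*1) = 36
f[11] = max(1*36, 2*27, 3*18, …, 9*2, 10*1) = 54
f[12] = max(1*54, 2*36, 3*27, …, 10*2, 11*1) = 81
f[13] = max(1*81, 2*54, 3*36, …, 11*2, 12*1) = 108
f[14] = max(1*108, 2*81, 3*54, …, 12*2, 13*1) = 162
f[15] = max(1*162, 2*108, 3*81, …, 13*2, 14*1) = 243
f[16] = max(1*243, 2*162, 3*108, …, 14*2, 15*1) = 324
f[17] = max(1*324, 2*243, 3*162, …, 15*2, 16*1) = 486
f[18] = max(1*486, 2*324, 3*243, …, 16*2, 17*1) = 729
f[19] = max(1*729, 2*486, 3*324, …, 17*2, 18*1) = 972
One optimal split: 3 + 3 + 3 + 3 + 3 + 2 + 2; product 3*3*3*3*3*2*2 = 972.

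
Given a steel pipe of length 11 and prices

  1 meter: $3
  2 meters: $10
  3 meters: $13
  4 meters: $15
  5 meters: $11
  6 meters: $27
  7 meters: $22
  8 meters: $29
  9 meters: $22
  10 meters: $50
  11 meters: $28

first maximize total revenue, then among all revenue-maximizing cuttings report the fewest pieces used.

Consider every possible first cut. r[k] is the best of p[i]+r[k−i] over all sellable i≤k.
r[1] = 3
r[2] = max(3+3, 10+0) = 10
r[3] = max(3+10, 10+3, 13+0) = 13
r[4] = max(3+13, 10+10, 13+3, 15+0) = 20
r[5] = max(3+20, 10+13, 13+10, 15+3, 11+0) = 23
r[6] = max(3+23, 10+20, 13+13, 15+10, 11+3, 27+0) = 30
r[7] = max(3+30, 10+23, 13+20, …, 27+3, 22+0) = 33
r[8] = max(3+33, 10+30, 13+23, …, 22+3, 29+0) = 40
r[9] = max(3+40, 10+33, 13+30, …, 29+3, 22+0) = 43
r[10] = max(3+43, 10+40, 13+33, …, 22+3, 50+0) = 50
r[11] = max(3+50, 10+43, 13+40, …, 50+3, 28+0) = 53
Maximum revenue is $53.
Now minimize piece count subject to staying optimal: for each k, pieces[k] = 1 + min over i with p[i]+r[k−i]=r[k] of pieces[k−i].
pieces[8] = 4
pieces[9] = 4
pieces[10] = 1
pieces[11] = 2

2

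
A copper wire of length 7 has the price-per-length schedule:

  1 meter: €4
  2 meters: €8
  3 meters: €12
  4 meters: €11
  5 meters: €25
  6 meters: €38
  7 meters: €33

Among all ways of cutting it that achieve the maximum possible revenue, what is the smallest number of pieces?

Let r[k] be the best obtainable value from length k. For each k, try every first piece i and keep the best of price[i] + r[k−i].
r[1] = 4
r[2] = max(4+4, 8+0) = 8
r[3] = max(4+8, 8+4, 12+0) = 12
r[4] = max(4+12, 8+8, 12+4, 11+0) = 16
r[5] = max(4+16, 8+12, 12+8, 11+4, 25+0) = 25
r[6] = max(4+25, 8+16, 12+12, 11+8, 25+4, 38+0) = 38
r[7] = max(4+38, 8+25, 12+16, …, 38+4, 33+0) = 42
Maximum revenue is €42.
Now minimize piece count subject to staying optimal: for each k, pieces[k] = 1 + min over i with p[i]+r[k−i]=r[k] of pieces[k−i].
pieces[4] = 2
pieces[5] = 1
pieces[6] = 1
pieces[7] = 2

2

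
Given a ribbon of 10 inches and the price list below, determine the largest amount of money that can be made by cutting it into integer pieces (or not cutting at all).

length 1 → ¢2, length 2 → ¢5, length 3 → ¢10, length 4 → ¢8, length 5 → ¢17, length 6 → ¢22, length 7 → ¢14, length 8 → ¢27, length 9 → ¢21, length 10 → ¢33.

Build r[k] bottom-up: r[k] = max over allowed piece i of (p[i] + r[k−i]).
r[1] = 2
r[2] = 5
r[3] = 10
r[4] = 12  (first piece 1, then r[3]=10)
r[5] = 17
r[6] = 22
r[7] = 24  (first piece 1, then r[6]=22)
r[8] = 27  (first piece 2, then r[6]=22)
r[9] = 32  (first piece 3, then r[6]=22)
r[10] = 34  (first piece 1, then r[9]=32)
One optimal cutting: 6 + 3 + 1 → ¢22 + ¢10 + ¢2 = ¢34.

34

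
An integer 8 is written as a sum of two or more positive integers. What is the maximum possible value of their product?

Define f[k] = max over 1≤i<k of i · max(k−i, f[k−i]); the inner max lets the remainder stay uncut if that's better.
f[2] = 1*max(1,0) = 1*1 = 1
f[3] = 1*max(2,1) = 1*2 = 2
f[4] = 2*max(2,1) = 2*2 = 4
f[5] = 2*max(3,2) = 2*3 = 6
f[6] = 3*max(3,2) = 3*3 = 9
f[7] = 2*max(5,6) = 2*6 = 12
f[8] = 2*max(6,9) = 2*9 = 18
One optimal split: 3 + 3 + 2; product 3*3*2 = 18.

18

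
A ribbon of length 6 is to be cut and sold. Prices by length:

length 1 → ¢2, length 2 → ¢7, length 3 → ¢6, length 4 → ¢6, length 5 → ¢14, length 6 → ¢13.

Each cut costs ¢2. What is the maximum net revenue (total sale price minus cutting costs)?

Let net[k] be the best obtainable value from length k. For each k, try every first piece i and keep the best of price[i] + net[k−i] minus the 2 cut fee when i<k.
net[1] = 2
net[2] = max(2+2-2, 7+0) = 7
net[3] = max(2+7-2, 7+2-2, 6+0) = 7
net[4] = max(2+7-2, 7+7-2, 6+2-2, 6+0) = 12
net[5] = max(2+12-2, 7+7-2, 6+7-2, 6+2-2, 14+0) = 14
net[6] = max(2+14-2, 7+12-2, 6+7-2, 6+7-2, 14+2-2, 13+0) = 17
One optimal plan: pieces 2 + 2 + 2 (2 cuts) → ¢21 − ¢4 = ¢17.

17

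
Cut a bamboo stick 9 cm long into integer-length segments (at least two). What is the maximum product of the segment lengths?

27

Fill m[k] for k=2..9: at each k try every first piece i and multiply by the better of (k−i) uncut or m[k−i].
m[2] = 1·max(1,0) = 1·1 = 1
m[3] = 1·max(2,1) = 1·2 = 2
m[4] = 2·max(2,1) = 2·2 = 4
m[5] = 2·max(3,2) = 2·3 = 6
m[6] = 3·max(3,2) = 3·3 = 9
m[7] = 2·max(5,6) = 2·6 = 12
m[8] = 2·max(6,9) = 2·9 = 18
m[9] = 3·max(6,9) = 3·9 = 27
One optimal split: 3 + 3 + 3; product 3·3·3 = 27.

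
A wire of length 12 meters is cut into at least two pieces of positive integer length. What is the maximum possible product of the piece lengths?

81

Define m[k] = max over 1≤i<k of i · max(k−i, m[k−i]); the inner max lets the remainder stay uncut if that's better.
Small cases: m[2]=1, m[3]=2, m[4]=4, m[5]=6, m[6]=9, m[7]=12.
m[8] = max(1×12, 2×9, 3×6, …, 6×2, 7×1) = 18
m[9] = max(1×18, 2×12, 3×9, …, 7×2, 8×1) = 27
m[10] = max(1×27, 2×18, 3×12, …, 8×2, 9×1) = 36
m[11] = max(1×36, 2×27, 3×18, …, 9×2, 10×1) = 54
m[12] = max(1×54, 2×36, 3×27, …, 10×2, 11×1) = 81
One optimal split: 3 + 3 + 3 + 3; product 3×3×3×3 = 81.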